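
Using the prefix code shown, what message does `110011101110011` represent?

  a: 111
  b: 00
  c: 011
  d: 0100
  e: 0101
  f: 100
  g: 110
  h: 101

gchgc

Read left to right; each codeword is recognised as soon as it completes (prefix code):
  110→g | 011→c | 101→h | 110→g | 011→c
Decoded message: gchgc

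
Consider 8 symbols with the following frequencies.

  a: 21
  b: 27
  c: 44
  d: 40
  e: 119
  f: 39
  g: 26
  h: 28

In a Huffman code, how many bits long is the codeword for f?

Repeatedly merge the two smallest:
merge a(21) and g(26): 47
merge b(27) and h(28): 55
merge f(39) and d(40): 79
merge c(44) and 47: 91
merge 55 and 79: 134
merge 91 and e(119): 210
merge 134 and 210: 344
f sits 3 levels below the root, so its codeword is 3 bits.

3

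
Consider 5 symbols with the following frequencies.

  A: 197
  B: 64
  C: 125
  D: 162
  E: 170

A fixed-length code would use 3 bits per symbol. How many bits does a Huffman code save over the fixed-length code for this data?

Fixed-length: 3 bits × 718 symbols = 2154 bits.
Huffman merges:
merge B(64) and C(125): 189
merge D(162) and E(170): 332
merge 189 and A(197): 386
merge 332 and 386: 718
Huffman total = 189 + 332 + 386 + 718 = 1625 bits.
Saving = 2154 − 1625 = 529 bits.

529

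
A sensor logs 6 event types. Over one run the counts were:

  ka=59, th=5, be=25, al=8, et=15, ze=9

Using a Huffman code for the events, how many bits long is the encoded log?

Greedily combine the two least-frequent nodes:
combine th(5), al(8) → 13
combine ze(9), 13 → 22
combine et(15), 22 → 37
combine be(25), 37 → 62
combine ka(59), 62 → 121
Total encoded bits = sum of merged weights = 13 + 22 + 37 + 62 + 121 = 255.

255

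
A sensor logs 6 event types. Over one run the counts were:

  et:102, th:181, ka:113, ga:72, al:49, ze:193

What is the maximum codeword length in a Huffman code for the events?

3

Merge the two lowest-weight nodes at each step:
combine al(49), ga(72) → 121
combine et(102), ka(113) → 215
combine 121, th(181) → 302
combine ze(193), 215 → 408
combine 302, 408 → 710
The rarest symbols sit at the bottom; the longest codeword is 3 bits.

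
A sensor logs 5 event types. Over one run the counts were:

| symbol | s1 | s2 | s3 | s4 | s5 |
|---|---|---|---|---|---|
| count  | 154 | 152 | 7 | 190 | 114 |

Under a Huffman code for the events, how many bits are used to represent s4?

2

Huffman merges, smallest pair first:
combine s3(7), s5(114) → 121
combine 121, s2(152) → 273
combine s1(154), s4(190) → 344
combine 273, 344 → 617
The subtree containing s4 is merged 2 times, so code length = 2.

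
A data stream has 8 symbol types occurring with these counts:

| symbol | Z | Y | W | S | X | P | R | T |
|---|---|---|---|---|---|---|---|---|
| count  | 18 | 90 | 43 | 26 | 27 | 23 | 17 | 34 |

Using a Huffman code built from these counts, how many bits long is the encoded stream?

Build the Huffman tree bottom-up:
R(17) + Z(18) → 35
P(23) + S(26) → 49
X(27) + T(34) → 61
35 + W(43) → 78
49 + 61 → 110
78 + Y(90) → 168
110 + 168 → 278
Each symbol's bit-cost is frequency × depth; summing gives 779 bits (equivalently 35 + 49 + 61 + 78 + 110 + 168 + 278).

779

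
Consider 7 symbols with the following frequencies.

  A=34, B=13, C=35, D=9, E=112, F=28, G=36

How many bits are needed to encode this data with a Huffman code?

649

Build the Huffman tree bottom-up:
merge D(9) and B(13): 22
merge 22 and F(28): 50
merge A(34) and C(35): 69
merge G(36) and 50: 86
merge 69 and 86: 155
merge E(112) and 155: 267
The encoded length is the sum of every internal node's weight: 22 + 50 + 69 + 86 + 155 + 267 = 649 bits.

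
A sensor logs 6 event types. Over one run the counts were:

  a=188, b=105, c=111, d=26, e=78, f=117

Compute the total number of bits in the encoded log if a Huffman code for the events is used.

1563

Greedily combine the two least-frequent nodes:
merge d(26) and e(78): 104
merge 104 and b(105): 209
merge c(111) and f(117): 228
merge a(188) and 209: 397
merge 228 and 397: 625
Total encoded bits = sum of merged weights = 104 + 209 + 228 + 397 + 625 = 1563.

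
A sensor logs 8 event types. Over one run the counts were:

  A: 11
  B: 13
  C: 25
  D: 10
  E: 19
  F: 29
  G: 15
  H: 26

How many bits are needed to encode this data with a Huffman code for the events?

436

Build the Huffman tree bottom-up:
merge D(10) and A(11): 21
merge B(13) and G(15): 28
merge E(19) and 21: 40
merge C(25) and H(26): 51
merge 28 and F(29): 57
merge 40 and 51: 91
merge 57 and 91: 148
The encoded length is the sum of every internal node's weight: 21 + 28 + 40 + 51 + 57 + 91 + 148 = 436 bits.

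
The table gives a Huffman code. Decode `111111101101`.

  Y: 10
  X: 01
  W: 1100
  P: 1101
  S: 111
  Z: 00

Read left to right; each codeword is recognised as soon as it completes (prefix code):
  111→S | 111→S | 10→Y | 1101→P
Decoded message: SSYP

SSYP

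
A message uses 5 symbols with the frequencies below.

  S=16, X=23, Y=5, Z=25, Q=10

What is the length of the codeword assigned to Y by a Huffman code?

Build the tree from the bottom:
Y(5) + Q(10) → 15
15 + S(16) → 31
X(23) + Z(25) → 48
31 + 48 → 79
Y sits 3 levels below the root, so its codeword is 3 bits.

3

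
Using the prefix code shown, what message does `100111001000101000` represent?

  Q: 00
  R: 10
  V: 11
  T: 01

RTVQRQRRQ

Read left to right; each codeword is recognised as soon as it completes (prefix code):
  10→R | 01→T | 11→V | 00→Q | 10→R | 00→Q | 10→R | 10→R | 00→Q
Decoded message: RTVQRQRRQ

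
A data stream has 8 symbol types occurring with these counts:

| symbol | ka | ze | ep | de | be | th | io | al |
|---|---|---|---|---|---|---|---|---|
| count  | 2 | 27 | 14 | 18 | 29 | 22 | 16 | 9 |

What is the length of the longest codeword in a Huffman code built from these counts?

Merge the two lowest-weight nodes at each step:
ka(2) + al(9) → 11
11 + ep(14) → 25
io(16) + de(18) → 34
th(22) + 25 → 47
ze(27) + be(29) → 56
34 + 47 → 81
56 + 81 → 137
The first pair merged (ka, al) ends up deepest, at depth 5.

5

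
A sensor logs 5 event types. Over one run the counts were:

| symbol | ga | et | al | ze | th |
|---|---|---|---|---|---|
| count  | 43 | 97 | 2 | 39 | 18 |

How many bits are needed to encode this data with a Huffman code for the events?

Build the Huffman tree bottom-up:
al(2) + th(18) → 20
20 + ze(39) → 59
ga(43) + 59 → 102
et(97) + 102 → 199
The encoded length is the sum of every internal node's weight: 20 + 59 + 102 + 199 = 380 bits.

380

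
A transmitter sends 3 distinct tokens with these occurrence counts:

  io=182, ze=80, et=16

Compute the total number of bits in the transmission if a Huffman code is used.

374

Build the Huffman tree bottom-up:
et(16) + ze(80) → 96
96 + io(182) → 278
Total encoded bits = sum of merged weights = 96 + 278 = 374.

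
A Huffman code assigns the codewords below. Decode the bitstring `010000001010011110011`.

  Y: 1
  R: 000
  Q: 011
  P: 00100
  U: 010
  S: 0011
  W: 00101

URWSYYS

Read left to right; each codeword is recognised as soon as it completes (prefix code):
  010→U | 000→R | 00101→W | 0011→S | 1→Y | 1→Y | 0011→S
Decoded message: URWSYYS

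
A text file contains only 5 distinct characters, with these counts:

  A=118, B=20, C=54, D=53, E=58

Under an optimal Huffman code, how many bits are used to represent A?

1

Build the tree from the bottom:
B(20) + D(53) → 73
C(54) + E(58) → 112
73 + 112 → 185
A(118) + 185 → 303
A is a child of the root — depth 1, so its codeword is a single bit.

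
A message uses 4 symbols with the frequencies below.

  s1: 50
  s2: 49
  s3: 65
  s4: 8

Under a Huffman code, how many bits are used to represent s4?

Huffman merges, smallest pair first:
combine s4(8), s2(49) → 57
combine s1(50), 57 → 107
combine s3(65), 107 → 172
s4 sits 3 levels below the root, so its codeword is 3 bits.

3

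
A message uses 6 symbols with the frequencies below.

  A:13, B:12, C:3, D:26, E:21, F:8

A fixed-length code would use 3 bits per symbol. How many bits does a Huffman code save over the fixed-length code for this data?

49

Fixed-length: 3 bits × 83 symbols = 249 bits.
Huffman merges:
merge C(3) and F(8): 11
merge 11 and B(12): 23
merge A(13) and E(21): 34
merge 23 and D(26): 49
merge 34 and 49: 83
Huffman total = 11 + 23 + 34 + 49 + 83 = 200 bits.
Saving = 249 − 200 = 49 bits.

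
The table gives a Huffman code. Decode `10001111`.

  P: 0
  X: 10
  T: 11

Read left to right; each codeword is recognised as soon as it completes (prefix code):
  10→X | 0→P | 0→P | 11→T | 11→T
Decoded message: XPPTT

XPPTT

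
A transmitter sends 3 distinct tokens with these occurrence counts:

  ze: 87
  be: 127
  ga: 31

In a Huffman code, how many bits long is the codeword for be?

1

Build the tree from the bottom:
combine ga(31), ze(87) → 118
combine 118, be(127) → 245
be sits one level below the root: a 1-bit codeword.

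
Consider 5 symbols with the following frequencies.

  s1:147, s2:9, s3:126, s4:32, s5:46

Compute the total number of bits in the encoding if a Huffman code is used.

701

Merge the two smallest weights repeatedly:
s2(9) + s4(32) → 41
41 + s5(46) → 87
87 + s3(126) → 213
s1(147) + 213 → 360
Each symbol's bit-cost is frequency × depth; summing gives 701 bits (equivalently 41 + 87 + 213 + 360).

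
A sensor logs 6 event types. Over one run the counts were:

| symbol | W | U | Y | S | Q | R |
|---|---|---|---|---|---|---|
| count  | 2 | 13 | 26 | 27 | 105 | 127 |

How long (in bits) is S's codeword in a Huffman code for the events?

3

Huffman merges, smallest pair first:
merge W(2) and U(13): 15
merge 15 and Y(26): 41
merge S(27) and 41: 68
merge 68 and Q(105): 173
merge R(127) and 173: 300
The subtree containing S is merged 3 times, so code length = 3.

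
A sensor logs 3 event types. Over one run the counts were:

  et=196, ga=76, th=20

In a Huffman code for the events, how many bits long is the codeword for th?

2

Huffman merges, smallest pair first:
th(20) + ga(76) → 96
96 + et(196) → 292
The subtree containing th is merged 2 times, so code length = 2.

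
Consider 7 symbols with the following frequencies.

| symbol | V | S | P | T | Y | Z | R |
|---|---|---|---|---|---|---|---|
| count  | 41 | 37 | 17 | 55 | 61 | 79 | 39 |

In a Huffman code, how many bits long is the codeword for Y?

Build the tree from the bottom:
merge P(17) and S(37): 54
merge R(39) and V(41): 80
merge 54 and T(55): 109
merge Y(61) and Z(79): 140
merge 80 and 109: 189
merge 140 and 189: 329
The subtree containing Y is merged 2 times, so code length = 2.

2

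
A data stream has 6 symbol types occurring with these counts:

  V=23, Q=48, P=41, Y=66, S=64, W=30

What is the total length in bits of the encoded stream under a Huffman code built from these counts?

Merge the two smallest weights repeatedly:
combine V(23), W(30) → 53
combine P(41), Q(48) → 89
combine 53, S(64) → 117
combine Y(66), 89 → 155
combine 117, 155 → 272
Total encoded bits = sum of merged weights = 53 + 89 + 117 + 155 + 272 = 686.

686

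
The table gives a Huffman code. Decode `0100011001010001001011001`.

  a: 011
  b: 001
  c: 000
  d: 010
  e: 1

dbebdbbab

Read left to right; each codeword is recognised as soon as it completes (prefix code):
  010→d | 001→b | 1→e | 001→b | 010→d | 001→b | 001→b | 011→a | 001→b
Decoded message: dbebdbbab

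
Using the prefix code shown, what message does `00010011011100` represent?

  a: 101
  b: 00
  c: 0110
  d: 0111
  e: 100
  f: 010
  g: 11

bfcge

Read left to right; each codeword is recognised as soon as it completes (prefix code):
  00→b | 010→f | 0110→c | 11→g | 100→e
Decoded message: bfcge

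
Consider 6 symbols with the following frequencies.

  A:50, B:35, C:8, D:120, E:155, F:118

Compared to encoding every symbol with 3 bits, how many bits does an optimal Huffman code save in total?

350

Fixed-length: 3 bits × 486 symbols = 1458 bits.
Huffman merges:
C(8) + B(35) → 43
43 + A(50) → 93
93 + F(118) → 211
D(120) + E(155) → 275
211 + 275 → 486
Huffman total = 43 + 93 + 211 + 275 + 486 = 1108 bits.
Saving = 1458 − 1108 = 350 bits.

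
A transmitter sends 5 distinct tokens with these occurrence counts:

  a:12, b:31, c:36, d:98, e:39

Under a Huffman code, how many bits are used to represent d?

1

Huffman merges, smallest pair first:
a(12) + b(31) → 43
c(36) + e(39) → 75
43 + 75 → 118
d(98) + 118 → 216
d is a child of the root — depth 1, so its codeword is a single bit.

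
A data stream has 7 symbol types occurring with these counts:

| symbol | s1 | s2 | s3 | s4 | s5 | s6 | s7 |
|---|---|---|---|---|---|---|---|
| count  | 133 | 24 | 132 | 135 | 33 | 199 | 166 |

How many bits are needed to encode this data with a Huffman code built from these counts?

Merge the two smallest weights repeatedly:
combine s2(24), s5(33) → 57
combine 57, s3(132) → 189
combine s1(133), s4(135) → 268
combine s7(166), 189 → 355
combine s6(199), 268 → 467
combine 355, 467 → 822
The encoded length is the sum of every internal node's weight: 57 + 189 + 268 + 355 + 467 + 822 = 2158 bits.

2158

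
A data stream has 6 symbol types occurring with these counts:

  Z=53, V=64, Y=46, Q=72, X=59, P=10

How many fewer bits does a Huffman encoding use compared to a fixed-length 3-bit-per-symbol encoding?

139

Fixed-length: 3 bits × 304 symbols = 912 bits.
Huffman merges:
combine P(10), Y(46) → 56
combine Z(53), 56 → 109
combine X(59), V(64) → 123
combine Q(72), 109 → 181
combine 123, 181 → 304
Huffman total = 56 + 109 + 123 + 181 + 304 = 773 bits.
Saving = 912 − 773 = 139 bits.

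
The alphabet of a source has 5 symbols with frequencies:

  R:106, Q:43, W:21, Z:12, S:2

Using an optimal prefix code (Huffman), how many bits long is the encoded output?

311

Build the Huffman tree bottom-up:
S(2) + Z(12) → 14
14 + W(21) → 35
35 + Q(43) → 78
78 + R(106) → 184
The encoded length is the sum of every internal node's weight: 14 + 35 + 78 + 184 = 311 bits.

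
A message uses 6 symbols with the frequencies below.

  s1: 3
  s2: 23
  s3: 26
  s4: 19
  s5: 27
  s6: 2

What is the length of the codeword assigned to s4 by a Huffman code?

3

Repeatedly merge the two smallest:
s6(2) + s1(3) → 5
5 + s4(19) → 24
s2(23) + 24 → 47
s3(26) + s5(27) → 53
47 + 53 → 100
s4 sits 3 levels below the root, so its codeword is 3 bits.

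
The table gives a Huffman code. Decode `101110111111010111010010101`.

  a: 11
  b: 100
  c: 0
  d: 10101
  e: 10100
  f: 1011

ffaacfed

Read left to right; each codeword is recognised as soon as it completes (prefix code):
  1011→f | 1011→f | 11→a | 11→a | 0→c | 1011→f | 10100→e | 10101→d
Decoded message: ffaacfed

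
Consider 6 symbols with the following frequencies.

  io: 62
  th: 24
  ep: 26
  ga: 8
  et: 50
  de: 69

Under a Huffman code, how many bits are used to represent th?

4

Build the tree from the bottom:
combine ga(8), th(24) → 32
combine ep(26), 32 → 58
combine et(50), 58 → 108
combine io(62), de(69) → 131
combine 108, 131 → 239
The subtree containing th is merged 4 times, so code length = 4.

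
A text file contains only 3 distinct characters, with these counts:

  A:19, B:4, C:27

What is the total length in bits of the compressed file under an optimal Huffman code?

Greedily combine the two least-frequent nodes:
merge B(4) and A(19): 23
merge 23 and C(27): 50
Each symbol's bit-cost is frequency × depth; summing gives 73 bits (equivalently 23 + 50).

73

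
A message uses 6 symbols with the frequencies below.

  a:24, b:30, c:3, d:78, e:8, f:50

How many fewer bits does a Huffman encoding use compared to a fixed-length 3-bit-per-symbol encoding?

160

Fixed-length: 3 bits × 193 symbols = 579 bits.
Huffman merges:
merge c(3) and e(8): 11
merge 11 and a(24): 35
merge b(30) and 35: 65
merge f(50) and 65: 115
merge d(78) and 115: 193
Huffman total = 11 + 35 + 65 + 115 + 193 = 419 bits.
Saving = 579 − 419 = 160 bits.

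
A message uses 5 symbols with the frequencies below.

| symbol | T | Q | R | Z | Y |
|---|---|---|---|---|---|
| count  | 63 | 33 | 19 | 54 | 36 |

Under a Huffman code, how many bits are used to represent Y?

Repeatedly merge the two smallest:
merge R(19) and Q(33): 52
merge Y(36) and 52: 88
merge Z(54) and T(63): 117
merge 88 and 117: 205
Y's leaf is at depth 2, giving a 2-bit codeword.

2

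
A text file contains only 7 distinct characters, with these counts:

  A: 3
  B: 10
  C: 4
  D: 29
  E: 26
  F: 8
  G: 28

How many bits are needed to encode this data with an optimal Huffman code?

Greedily combine the two least-frequent nodes:
A(3) + C(4) → 7
7 + F(8) → 15
B(10) + 15 → 25
25 + E(26) → 51
G(28) + D(29) → 57
51 + 57 → 108
The encoded length is the sum of every internal node's weight: 7 + 15 + 25 + 51 + 57 + 108 = 263 bits.

263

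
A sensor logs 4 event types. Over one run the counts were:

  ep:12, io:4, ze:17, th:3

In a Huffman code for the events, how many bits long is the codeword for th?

Huffman merges, smallest pair first:
merge th(3) and io(4): 7
merge 7 and ep(12): 19
merge ze(17) and 19: 36
th sits 3 levels below the root, so its codeword is 3 bits.

3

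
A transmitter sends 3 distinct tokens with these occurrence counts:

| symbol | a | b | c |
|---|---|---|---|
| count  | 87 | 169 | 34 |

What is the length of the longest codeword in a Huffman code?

2

Merge the two lowest-weight nodes at each step:
combine c(34), a(87) → 121
combine 121, b(169) → 290
The rarest symbols sit at the bottom; the longest codeword is 2 bits.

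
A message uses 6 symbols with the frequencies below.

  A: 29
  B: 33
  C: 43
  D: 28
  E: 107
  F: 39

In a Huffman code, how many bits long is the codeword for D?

Repeatedly merge the two smallest:
combine D(28), A(29) → 57
combine B(33), F(39) → 72
combine C(43), 57 → 100
combine 72, 100 → 172
combine E(107), 172 → 279
D's leaf is at depth 4, giving a 4-bit codeword.

4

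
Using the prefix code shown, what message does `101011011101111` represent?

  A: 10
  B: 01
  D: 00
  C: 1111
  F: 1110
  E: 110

AAEFC

Read left to right; each codeword is recognised as soon as it completes (prefix code):
  10→A | 10→A | 110→E | 1110→F | 1111→C
Decoded message: AAEFC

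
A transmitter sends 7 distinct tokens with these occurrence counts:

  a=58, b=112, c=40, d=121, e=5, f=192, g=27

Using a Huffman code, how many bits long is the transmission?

Greedily combine the two least-frequent nodes:
combine e(5), g(27) → 32
combine 32, c(40) → 72
combine a(58), 72 → 130
combine b(112), d(121) → 233
combine 130, f(192) → 322
combine 233, 322 → 555
Total encoded bits = sum of merged weights = 32 + 72 + 130 + 233 + 322 + 555 = 1344.

1344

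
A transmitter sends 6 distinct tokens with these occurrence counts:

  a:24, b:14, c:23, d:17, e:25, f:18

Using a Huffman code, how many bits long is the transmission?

314

Merge the two smallest weights repeatedly:
merge b(14) and d(17): 31
merge f(18) and c(23): 41
merge a(24) and e(25): 49
merge 31 and 41: 72
merge 49 and 72: 121
The encoded length is the sum of every internal node's weight: 31 + 41 + 49 + 72 + 121 = 314 bits.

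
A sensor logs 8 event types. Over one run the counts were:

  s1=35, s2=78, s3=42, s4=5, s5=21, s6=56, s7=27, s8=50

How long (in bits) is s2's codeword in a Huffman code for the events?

2

Build the tree from the bottom:
s4(5) + s5(21) → 26
26 + s7(27) → 53
s1(35) + s3(42) → 77
s8(50) + 53 → 103
s6(56) + 77 → 133
s2(78) + 103 → 181
133 + 181 → 314
The subtree containing s2 is merged 2 times, so code length = 2.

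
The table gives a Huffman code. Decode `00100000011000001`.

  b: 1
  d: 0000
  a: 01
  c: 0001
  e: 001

edebda

Read left to right; each codeword is recognised as soon as it completes (prefix code):
  001→e | 0000→d | 001→e | 1→b | 0000→d | 01→a
Decoded message: edebda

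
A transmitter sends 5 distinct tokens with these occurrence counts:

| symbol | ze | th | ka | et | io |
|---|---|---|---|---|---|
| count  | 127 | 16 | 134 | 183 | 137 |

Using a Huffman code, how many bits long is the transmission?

Merge the two smallest weights repeatedly:
merge th(16) and ze(127): 143
merge ka(134) and io(137): 271
merge 143 and et(183): 326
merge 271 and 326: 597
The encoded length is the sum of every internal node's weight: 143 + 271 + 326 + 597 = 1337 bits.

1337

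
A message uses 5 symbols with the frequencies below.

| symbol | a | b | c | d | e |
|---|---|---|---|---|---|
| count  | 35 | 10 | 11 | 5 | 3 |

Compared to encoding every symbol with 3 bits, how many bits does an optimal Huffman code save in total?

Fixed-length: 3 bits × 64 symbols = 192 bits.
Huffman merges:
combine e(3), d(5) → 8
combine 8, b(10) → 18
combine c(11), 18 → 29
combine 29, a(35) → 64
Huffman total = 8 + 18 + 29 + 64 = 119 bits.
Saving = 192 − 119 = 73 bits.

73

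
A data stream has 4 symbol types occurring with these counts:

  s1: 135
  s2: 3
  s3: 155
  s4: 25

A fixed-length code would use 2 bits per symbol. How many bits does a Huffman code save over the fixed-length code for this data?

Fixed-length: 2 bits × 318 symbols = 636 bits.
Huffman merges:
combine s2(3), s4(25) → 28
combine 28, s1(135) → 163
combine s3(155), 163 → 318
Huffman total = 28 + 163 + 318 = 509 bits.
Saving = 636 − 509 = 127 bits.

127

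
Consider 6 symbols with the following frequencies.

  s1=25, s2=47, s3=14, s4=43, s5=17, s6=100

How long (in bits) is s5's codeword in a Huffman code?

Huffman merges, smallest pair first:
s3(14) + s5(17) → 31
s1(25) + 31 → 56
s4(43) + s2(47) → 90
56 + 90 → 146
s6(100) + 146 → 246
s5's leaf is at depth 4, giving a 4-bit codeword.

4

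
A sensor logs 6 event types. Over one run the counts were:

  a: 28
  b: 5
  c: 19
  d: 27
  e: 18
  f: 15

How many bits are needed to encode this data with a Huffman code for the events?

281

Build the Huffman tree bottom-up:
b(5) + f(15) → 20
e(18) + c(19) → 37
20 + d(27) → 47
a(28) + 37 → 65
47 + 65 → 112
The encoded length is the sum of every internal node's weight: 20 + 37 + 47 + 65 + 112 = 281 bits.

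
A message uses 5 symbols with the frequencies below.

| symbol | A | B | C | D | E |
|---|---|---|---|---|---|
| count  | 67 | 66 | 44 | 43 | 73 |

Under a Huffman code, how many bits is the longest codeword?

Merge the two lowest-weight nodes at each step:
merge D(43) and C(44): 87
merge B(66) and A(67): 133
merge E(73) and 87: 160
merge 133 and 160: 293
Maximum depth reached is 3.

3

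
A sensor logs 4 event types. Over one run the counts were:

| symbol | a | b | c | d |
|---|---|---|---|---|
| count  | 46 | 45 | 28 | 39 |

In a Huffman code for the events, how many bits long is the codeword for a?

2

Huffman merges, smallest pair first:
combine c(28), d(39) → 67
combine b(45), a(46) → 91
combine 67, 91 → 158
a sits 2 levels below the root, so its codeword is 2 bits.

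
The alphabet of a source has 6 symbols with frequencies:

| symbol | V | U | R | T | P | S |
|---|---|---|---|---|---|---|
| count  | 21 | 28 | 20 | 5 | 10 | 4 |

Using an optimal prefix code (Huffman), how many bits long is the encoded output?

Build the Huffman tree bottom-up:
S(4) + T(5) → 9
9 + P(10) → 19
19 + R(20) → 39
V(21) + U(28) → 49
39 + 49 → 88
Total encoded bits = sum of merged weights = 9 + 19 + 39 + 49 + 88 = 204.

204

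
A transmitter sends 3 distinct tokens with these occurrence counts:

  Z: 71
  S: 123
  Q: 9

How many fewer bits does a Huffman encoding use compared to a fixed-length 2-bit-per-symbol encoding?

Fixed-length: 2 bits × 203 symbols = 406 bits.
Huffman merges:
Q(9) + Z(71) → 80
80 + S(123) → 203
Huffman total = 80 + 203 = 283 bits.
Saving = 406 − 283 = 123 bits.

123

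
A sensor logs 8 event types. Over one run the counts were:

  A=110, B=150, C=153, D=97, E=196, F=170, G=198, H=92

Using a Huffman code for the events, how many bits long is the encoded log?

Merge the two smallest weights repeatedly:
combine H(92), D(97) → 189
combine A(110), B(150) → 260
combine C(153), F(170) → 323
combine 189, E(196) → 385
combine G(198), 260 → 458
combine 323, 385 → 708
combine 458, 708 → 1166
Total encoded bits = sum of merged weights = 189 + 260 + 323 + 385 + 458 + 708 + 1166 = 3489.

3489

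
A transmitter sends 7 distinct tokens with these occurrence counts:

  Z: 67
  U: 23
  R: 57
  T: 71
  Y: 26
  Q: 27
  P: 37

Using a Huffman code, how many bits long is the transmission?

Build the Huffman tree bottom-up:
merge U(23) and Y(26): 49
merge Q(27) and P(37): 64
merge 49 and R(57): 106
merge 64 and Z(67): 131
merge T(71) and 106: 177
merge 131 and 177: 308
Total encoded bits = sum of merged weights = 49 + 64 + 106 + 131 + 177 + 308 = 835.

835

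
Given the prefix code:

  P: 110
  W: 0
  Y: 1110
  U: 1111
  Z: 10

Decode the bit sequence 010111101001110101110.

WZUWZWYZY

Read left to right; each codeword is recognised as soon as it completes (prefix code):
  0→W | 10→Z | 1111→U | 0→W | 10→Z | 0→W | 1110→Y | 10→Z | 1110→Y
Decoded message: WZUWZWYZY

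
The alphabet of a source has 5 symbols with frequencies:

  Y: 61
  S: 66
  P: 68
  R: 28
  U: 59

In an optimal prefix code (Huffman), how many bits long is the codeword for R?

Huffman merges, smallest pair first:
R(28) + U(59) → 87
Y(61) + S(66) → 127
P(68) + 87 → 155
127 + 155 → 282
The subtree containing R is merged 3 times, so code length = 3.

3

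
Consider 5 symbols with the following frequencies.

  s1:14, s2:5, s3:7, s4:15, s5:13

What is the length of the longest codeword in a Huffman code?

Merge the two lowest-weight nodes at each step:
merge s2(5) and s3(7): 12
merge 12 and s5(13): 25
merge s1(14) and s4(15): 29
merge 25 and 29: 54
The rarest symbols sit at the bottom; the longest codeword is 3 bits.

3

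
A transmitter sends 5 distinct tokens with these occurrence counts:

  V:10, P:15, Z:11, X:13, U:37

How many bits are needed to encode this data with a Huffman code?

Merge the two smallest weights repeatedly:
V(10) + Z(11) → 21
X(13) + P(15) → 28
21 + 28 → 49
U(37) + 49 → 86
Total encoded bits = sum of merged weights = 21 + 28 + 49 + 86 = 184.

184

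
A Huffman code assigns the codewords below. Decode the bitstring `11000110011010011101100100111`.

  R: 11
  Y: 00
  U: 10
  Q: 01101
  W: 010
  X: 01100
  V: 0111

RYXRWVXUV

Read left to right; each codeword is recognised as soon as it completes (prefix code):
  11→R | 00→Y | 01100→X | 11→R | 010→W | 0111→V | 01100→X | 10→U | 0111→V
Decoded message: RYXRWVXUV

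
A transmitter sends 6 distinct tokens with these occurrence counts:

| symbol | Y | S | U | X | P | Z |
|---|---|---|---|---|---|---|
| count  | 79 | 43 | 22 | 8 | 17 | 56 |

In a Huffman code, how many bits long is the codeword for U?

3

Repeatedly merge the two smallest:
combine X(8), P(17) → 25
combine U(22), 25 → 47
combine S(43), 47 → 90
combine Z(56), Y(79) → 135
combine 90, 135 → 225
U's leaf is at depth 3, giving a 3-bit codeword.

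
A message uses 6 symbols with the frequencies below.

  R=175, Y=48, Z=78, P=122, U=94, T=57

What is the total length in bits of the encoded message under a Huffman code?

Build the Huffman tree bottom-up:
Y(48) + T(57) → 105
Z(78) + U(94) → 172
105 + P(122) → 227
172 + R(175) → 347
227 + 347 → 574
Each symbol's bit-cost is frequency × depth; summing gives 1425 bits (equivalently 105 + 172 + 227 + 347 + 574).

1425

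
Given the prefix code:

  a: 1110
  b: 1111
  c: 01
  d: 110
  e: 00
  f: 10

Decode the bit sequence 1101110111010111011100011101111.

daafaaeab

Read left to right; each codeword is recognised as soon as it completes (prefix code):
  110→d | 1110→a | 1110→a | 10→f | 1110→a | 1110→a | 00→e | 1110→a | 1111→b
Decoded message: daafaaeab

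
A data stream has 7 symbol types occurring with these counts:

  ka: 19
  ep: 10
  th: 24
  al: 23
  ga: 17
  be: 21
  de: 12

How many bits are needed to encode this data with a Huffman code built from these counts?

353

Greedily combine the two least-frequent nodes:
combine ep(10), de(12) → 22
combine ga(17), ka(19) → 36
combine be(21), 22 → 43
combine al(23), th(24) → 47
combine 36, 43 → 79
combine 47, 79 → 126
Each symbol's bit-cost is frequency × depth; summing gives 353 bits (equivalently 22 + 36 + 43 + 47 + 79 + 126).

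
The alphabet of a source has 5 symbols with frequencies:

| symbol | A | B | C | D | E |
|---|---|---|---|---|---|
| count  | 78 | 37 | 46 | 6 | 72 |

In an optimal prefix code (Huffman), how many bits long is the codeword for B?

Repeatedly merge the two smallest:
combine D(6), B(37) → 43
combine 43, C(46) → 89
combine E(72), A(78) → 150
combine 89, 150 → 239
B's leaf is at depth 3, giving a 3-bit codeword.

3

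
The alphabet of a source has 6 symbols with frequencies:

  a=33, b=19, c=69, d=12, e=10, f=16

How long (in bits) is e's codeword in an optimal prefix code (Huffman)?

4

Repeatedly merge the two smallest:
merge e(10) and d(12): 22
merge f(16) and b(19): 35
merge 22 and a(33): 55
merge 35 and 55: 90
merge c(69) and 90: 159
e sits 4 levels below the root, so its codeword is 4 bits.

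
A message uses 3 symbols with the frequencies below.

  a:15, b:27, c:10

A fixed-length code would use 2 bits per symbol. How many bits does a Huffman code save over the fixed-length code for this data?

Fixed-length: 2 bits × 52 symbols = 104 bits.
Huffman merges:
c(10) + a(15) → 25
25 + b(27) → 52
Huffman total = 25 + 52 = 77 bits.
Saving = 104 − 77 = 27 bits.

27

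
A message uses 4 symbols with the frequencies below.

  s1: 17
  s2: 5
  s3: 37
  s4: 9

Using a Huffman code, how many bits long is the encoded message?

113

Build the Huffman tree bottom-up:
merge s2(5) and s4(9): 14
merge 14 and s1(17): 31
merge 31 and s3(37): 68
Each symbol's bit-cost is frequency × depth; summing gives 113 bits (equivalently 14 + 31 + 68).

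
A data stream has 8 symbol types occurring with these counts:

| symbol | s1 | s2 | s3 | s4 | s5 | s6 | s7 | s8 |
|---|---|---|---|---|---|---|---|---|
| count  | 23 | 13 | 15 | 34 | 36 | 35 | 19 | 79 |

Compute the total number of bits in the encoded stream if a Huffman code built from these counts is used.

711

Build the Huffman tree bottom-up:
s2(13) + s3(15) → 28
s7(19) + s1(23) → 42
28 + s4(34) → 62
s6(35) + s5(36) → 71
42 + 62 → 104
71 + s8(79) → 150
104 + 150 → 254
The encoded length is the sum of every internal node's weight: 28 + 42 + 62 + 71 + 104 + 150 + 254 = 711 bits.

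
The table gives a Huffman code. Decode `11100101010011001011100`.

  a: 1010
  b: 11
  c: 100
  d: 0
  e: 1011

bcacbddec

Read left to right; each codeword is recognised as soon as it completes (prefix code):
  11→b | 100→c | 1010→a | 100→c | 11→b | 0→d | 0→d | 1011→e | 100→c
Decoded message: bcacbddec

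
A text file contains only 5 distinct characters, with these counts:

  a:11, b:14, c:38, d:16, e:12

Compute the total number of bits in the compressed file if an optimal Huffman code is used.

Build the Huffman tree bottom-up:
a(11) + e(12) → 23
b(14) + d(16) → 30
23 + 30 → 53
c(38) + 53 → 91
Each symbol's bit-cost is frequency × depth; summing gives 197 bits (equivalently 23 + 30 + 53 + 91).

197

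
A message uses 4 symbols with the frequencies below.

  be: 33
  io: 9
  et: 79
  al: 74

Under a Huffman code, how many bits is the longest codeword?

3

Merge the two lowest-weight nodes at each step:
merge io(9) and be(33): 42
merge 42 and al(74): 116
merge et(79) and 116: 195
The first pair merged (io, be) ends up deepest, at depth 3.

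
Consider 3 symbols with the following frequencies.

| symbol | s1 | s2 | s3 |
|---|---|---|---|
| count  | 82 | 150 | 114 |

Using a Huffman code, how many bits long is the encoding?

542

Merge the two smallest weights repeatedly:
merge s1(82) and s3(114): 196
merge s2(150) and 196: 346
The encoded length is the sum of every internal node's weight: 196 + 346 = 542 bits.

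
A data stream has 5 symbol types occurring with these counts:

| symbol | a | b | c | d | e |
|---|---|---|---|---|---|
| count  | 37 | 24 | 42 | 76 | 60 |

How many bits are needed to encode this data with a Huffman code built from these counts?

539

Build the Huffman tree bottom-up:
b(24) + a(37) → 61
c(42) + e(60) → 102
61 + d(76) → 137
102 + 137 → 239
Each symbol's bit-cost is frequency × depth; summing gives 539 bits (equivalently 61 + 102 + 137 + 239).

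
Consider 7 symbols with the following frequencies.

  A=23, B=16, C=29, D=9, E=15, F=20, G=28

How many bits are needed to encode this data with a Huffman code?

387

Greedily combine the two least-frequent nodes:
D(9) + E(15) → 24
B(16) + F(20) → 36
A(23) + 24 → 47
G(28) + C(29) → 57
36 + 47 → 83
57 + 83 → 140
The encoded length is the sum of every internal node's weight: 24 + 36 + 47 + 57 + 83 + 140 = 387 bits.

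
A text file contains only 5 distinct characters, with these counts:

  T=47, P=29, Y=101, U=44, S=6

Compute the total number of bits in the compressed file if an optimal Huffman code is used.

Build the Huffman tree bottom-up:
S(6) + P(29) → 35
35 + U(44) → 79
T(47) + 79 → 126
Y(101) + 126 → 227
Each symbol's bit-cost is frequency × depth; summing gives 467 bits (equivalently 35 + 79 + 126 + 227).

467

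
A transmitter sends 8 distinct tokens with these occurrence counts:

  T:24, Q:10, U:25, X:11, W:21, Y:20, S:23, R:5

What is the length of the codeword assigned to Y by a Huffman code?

Huffman merges, smallest pair first:
R(5) + Q(10) → 15
X(11) + 15 → 26
Y(20) + W(21) → 41
S(23) + T(24) → 47
U(25) + 26 → 51
41 + 47 → 88
51 + 88 → 139
Y's leaf is at depth 3, giving a 3-bit codeword.

3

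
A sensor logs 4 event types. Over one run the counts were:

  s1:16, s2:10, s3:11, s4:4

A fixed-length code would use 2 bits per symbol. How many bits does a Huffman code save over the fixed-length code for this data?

Fixed-length: 2 bits × 41 symbols = 82 bits.
Huffman merges:
combine s4(4), s2(10) → 14
combine s3(11), 14 → 25
combine s1(16), 25 → 41
Huffman total = 14 + 25 + 41 = 80 bits.
Saving = 82 − 80 = 2 bits.

2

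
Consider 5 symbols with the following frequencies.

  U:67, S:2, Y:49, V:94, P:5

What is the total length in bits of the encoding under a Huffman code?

Merge the two smallest weights repeatedly:
merge S(2) and P(5): 7
merge 7 and Y(49): 56
merge 56 and U(67): 123
merge V(94) and 123: 217
Total encoded bits = sum of merged weights = 7 + 56 + 123 + 217 = 403.

403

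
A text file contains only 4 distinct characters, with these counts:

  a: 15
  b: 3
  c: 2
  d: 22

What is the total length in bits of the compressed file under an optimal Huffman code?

67

Build the Huffman tree bottom-up:
c(2) + b(3) → 5
5 + a(15) → 20
20 + d(22) → 42
Total encoded bits = sum of merged weights = 5 + 20 + 42 = 67.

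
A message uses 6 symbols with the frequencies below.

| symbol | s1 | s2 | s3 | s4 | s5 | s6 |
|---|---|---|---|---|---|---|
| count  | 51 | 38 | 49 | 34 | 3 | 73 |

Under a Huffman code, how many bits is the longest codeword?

Merge the two lowest-weight nodes at each step:
merge s5(3) and s4(34): 37
merge 37 and s2(38): 75
merge s3(49) and s1(51): 100
merge s6(73) and 75: 148
merge 100 and 148: 248
The rarest symbols sit at the bottom; the longest codeword is 4 bits.

4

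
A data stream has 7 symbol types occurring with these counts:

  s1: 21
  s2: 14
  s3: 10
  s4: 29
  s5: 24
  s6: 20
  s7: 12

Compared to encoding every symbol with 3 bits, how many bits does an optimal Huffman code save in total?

Fixed-length: 3 bits × 130 symbols = 390 bits.
Huffman merges:
merge s3(10) and s7(12): 22
merge s2(14) and s6(20): 34
merge s1(21) and 22: 43
merge s5(24) and s4(29): 53
merge 34 and 43: 77
merge 53 and 77: 130
Huffman total = 22 + 34 + 43 + 53 + 77 + 130 = 359 bits.
Saving = 390 − 359 = 31 bits.

31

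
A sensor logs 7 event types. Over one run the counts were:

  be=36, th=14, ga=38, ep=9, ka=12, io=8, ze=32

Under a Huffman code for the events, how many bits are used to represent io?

Repeatedly merge the two smallest:
merge io(8) and ep(9): 17
merge ka(12) and th(14): 26
merge 17 and 26: 43
merge ze(32) and be(36): 68
merge ga(38) and 43: 81
merge 68 and 81: 149
io sits 4 levels below the root, so its codeword is 4 bits.

4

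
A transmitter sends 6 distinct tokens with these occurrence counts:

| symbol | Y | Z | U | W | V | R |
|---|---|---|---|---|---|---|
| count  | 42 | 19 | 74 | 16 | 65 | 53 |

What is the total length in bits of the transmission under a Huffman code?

Build the Huffman tree bottom-up:
W(16) + Z(19) → 35
35 + Y(42) → 77
R(53) + V(65) → 118
U(74) + 77 → 151
118 + 151 → 269
Total encoded bits = sum of merged weights = 35 + 77 + 118 + 151 + 269 = 650.

650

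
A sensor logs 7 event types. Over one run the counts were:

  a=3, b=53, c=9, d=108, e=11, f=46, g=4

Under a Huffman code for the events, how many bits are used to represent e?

Huffman merges, smallest pair first:
merge a(3) and g(4): 7
merge 7 and c(9): 16
merge e(11) and 16: 27
merge 27 and f(46): 73
merge b(53) and 73: 126
merge d(108) and 126: 234
e sits 4 levels below the root, so its codeword is 4 bits.

4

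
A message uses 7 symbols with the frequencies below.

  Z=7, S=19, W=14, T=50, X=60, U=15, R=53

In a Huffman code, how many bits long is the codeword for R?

Build the tree from the bottom:
merge Z(7) and W(14): 21
merge U(15) and S(19): 34
merge 21 and 34: 55
merge T(50) and R(53): 103
merge 55 and X(60): 115
merge 103 and 115: 218
R's leaf is at depth 2, giving a 2-bit codeword.

2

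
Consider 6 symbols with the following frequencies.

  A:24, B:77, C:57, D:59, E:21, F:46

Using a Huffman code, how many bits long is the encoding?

704

Build the Huffman tree bottom-up:
E(21) + A(24) → 45
45 + F(46) → 91
C(57) + D(59) → 116
B(77) + 91 → 168
116 + 168 → 284
Total encoded bits = sum of merged weights = 45 + 91 + 116 + 168 + 284 = 704.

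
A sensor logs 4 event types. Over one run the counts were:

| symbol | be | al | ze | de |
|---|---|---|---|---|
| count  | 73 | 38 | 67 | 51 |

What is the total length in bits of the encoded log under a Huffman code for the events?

Build the Huffman tree bottom-up:
combine al(38), de(51) → 89
combine ze(67), be(73) → 140
combine 89, 140 → 229
Total encoded bits = sum of merged weights = 89 + 140 + 229 = 458.

458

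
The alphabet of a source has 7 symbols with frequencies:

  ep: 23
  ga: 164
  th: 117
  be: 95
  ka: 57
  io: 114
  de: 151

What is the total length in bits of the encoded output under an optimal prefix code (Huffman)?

Build the Huffman tree bottom-up:
combine ep(23), ka(57) → 80
combine 80, be(95) → 175
combine io(114), th(117) → 231
combine de(151), ga(164) → 315
combine 175, 231 → 406
combine 315, 406 → 721
The encoded length is the sum of every internal node's weight: 80 + 175 + 231 + 315 + 406 + 721 = 1928 bits.

1928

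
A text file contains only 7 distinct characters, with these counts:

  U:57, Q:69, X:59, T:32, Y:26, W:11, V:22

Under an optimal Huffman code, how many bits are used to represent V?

4

Huffman merges, smallest pair first:
merge W(11) and V(22): 33
merge Y(26) and T(32): 58
merge 33 and U(57): 90
merge 58 and X(59): 117
merge Q(69) and 90: 159
merge 117 and 159: 276
V sits 4 levels below the root, so its codeword is 4 bits.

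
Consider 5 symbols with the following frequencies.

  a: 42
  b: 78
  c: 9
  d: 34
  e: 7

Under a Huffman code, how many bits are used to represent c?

Repeatedly merge the two smallest:
e(7) + c(9) → 16
16 + d(34) → 50
a(42) + 50 → 92
b(78) + 92 → 170
c's leaf is at depth 4, giving a 4-bit codeword.

4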